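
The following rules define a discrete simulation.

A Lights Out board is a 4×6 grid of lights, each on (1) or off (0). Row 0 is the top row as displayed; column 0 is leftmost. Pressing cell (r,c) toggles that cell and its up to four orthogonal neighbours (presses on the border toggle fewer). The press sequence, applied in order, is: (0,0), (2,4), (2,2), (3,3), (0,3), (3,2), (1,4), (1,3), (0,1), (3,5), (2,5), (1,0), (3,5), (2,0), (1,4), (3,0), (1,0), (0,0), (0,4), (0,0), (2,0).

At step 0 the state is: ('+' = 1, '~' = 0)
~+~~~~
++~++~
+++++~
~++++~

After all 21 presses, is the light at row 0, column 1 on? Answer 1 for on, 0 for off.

1

step 0: ~+~~~~
++~++~
+++++~
~++++~
step 1: +~~~~~
~+~++~
+++++~
~++++~
step 2: +~~~~~
~+~+~~
+++~~+
~+++~~
step 3: +~~~~~
~+++~~
+~~+~+
~+~+~~
step 4: +~~~~~
~+++~~
+~~~~+
~++~+~
step 5: +~+++~
~++~~~
+~~~~+
~++~+~
step 6: +~+++~
~++~~~
+~+~~+
~~~++~
step 7: +~++~~
~+++++
+~+~++
~~~++~
step 8: +~+~~~
~+~~~+
+~++++
~~~++~
step 9: ~+~~~~
~~~~~+
+~++++
~~~++~
step 10: ~+~~~~
~~~~~+
+~+++~
~~~+~+
step 11: ~+~~~~
~~~~~~
+~++~+
~~~+~~
step 12: ++~~~~
++~~~~
~~++~+
~~~+~~
step 13: ++~~~~
++~~~~
~~++~~
~~~+++
step 14: ++~~~~
~+~~~~
++++~~
+~~+++
step 15: ++~~+~
~+~+++
+++++~
+~~+++
step 16: ++~~+~
~+~+++
~++++~
~+~+++
step 17: ~+~~+~
+~~+++
+++++~
~+~+++
step 18: +~~~+~
~~~+++
+++++~
~+~+++
step 19: +~~+~+
~~~+~+
+++++~
~+~+++
step 20: ~+~+~+
+~~+~+
+++++~
~+~+++
step 21: ~+~+~+
~~~+~+
~~+++~
++~+++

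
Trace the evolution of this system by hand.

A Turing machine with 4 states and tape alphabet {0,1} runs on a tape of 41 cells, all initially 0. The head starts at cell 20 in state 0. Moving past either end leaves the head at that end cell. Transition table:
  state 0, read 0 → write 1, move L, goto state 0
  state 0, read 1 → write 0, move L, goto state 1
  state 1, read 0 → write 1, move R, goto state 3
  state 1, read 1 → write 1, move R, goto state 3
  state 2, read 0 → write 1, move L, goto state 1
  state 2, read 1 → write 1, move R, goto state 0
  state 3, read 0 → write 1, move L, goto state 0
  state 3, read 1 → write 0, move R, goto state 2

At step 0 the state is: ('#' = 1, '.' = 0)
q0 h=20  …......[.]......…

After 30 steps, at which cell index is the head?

2

t=0: q0 h=20  …......[.]......…
t=1: q0 h=19  …......[.]#.....…
t=2: q0 h=18  …......[.]##....…
t=3: q0 h=17  …......[.]###...…
t=4: q0 h=16  …......[.]####..…
t=5: q0 h=15  …......[.]#####.…
t=6: q0 h=14  …......[.]######…
t=7: q0 h=13  …......[.]######…
t=8: q0 h=12  …......[.]######…
t=9: q0 h=11  …......[.]######…
t=10: q0 h=10  …......[.]######…
t=11: q0 h= 9  …......[.]######…
t=12: q0 h= 8  …......[.]######…
t=13: q0 h= 7  …......[.]######…
t=14: q0 h= 6  |......[.]######…
t=15: q0 h= 5  |.....[.]######…
t=16: q0 h= 4  |....[.]######…
t=17: q0 h= 3  |...[.]######…
t=18: q0 h= 2  |..[.]######…
t=19: q0 h= 1  |.[.]######…
t=20: q0 h= 0  |[.]######…
t=21: q0 h= 0  |[#]######…
t=22: q1 h= 0  |[.]######…
t=23: q3 h= 1  |#[#]######…
t=24: q2 h= 2  |#.[#]######…
t=25: q0 h= 3  |#.#[#]######…
t=26: q1 h= 2  |#.[#].#####…
t=27: q3 h= 3  |#.#[.]######…
t=28: q0 h= 2  |#.[#]######…
t=29: q1 h= 1  |#[.].#####…
t=30: q3 h= 2  |##[.]######…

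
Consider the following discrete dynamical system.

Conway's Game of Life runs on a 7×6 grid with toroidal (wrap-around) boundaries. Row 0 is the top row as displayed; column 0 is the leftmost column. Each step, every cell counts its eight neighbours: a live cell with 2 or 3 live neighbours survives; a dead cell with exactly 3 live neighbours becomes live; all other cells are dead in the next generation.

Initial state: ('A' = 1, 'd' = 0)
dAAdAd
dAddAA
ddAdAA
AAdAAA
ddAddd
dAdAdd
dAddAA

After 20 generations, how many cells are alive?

0) dAAdAd
dAddAA
ddAdAA
AAdAAA
ddAddd
dAdAdd
dAddAA
1) dAAddd
dAdddd
ddAddd
AAdddd
dddddA
AAdAAd
dAddAA
2) dAAddd
dAdddd
AdAddd
AAdddd
ddAdAA
dAAAdd
ddddAA
3) AAAddd
Addddd
AdAddd
AdAAdd
ddddAA
AAAddd
AdddAd
4) Addddd
AdAddA
AdAAdA
AdAAAd
ddddAA
AAdAAd
dddAdd
5) AAdddA
ddAAAd
dddddd
AdAddd
dddddd
AdAAdd
AAAAAA
6) dddddd
AAAAAA
dAAddd
dddddd
ddAAdd
Addddd
dddddd
7) AAAAAA
AddAAA
ddddAA
dAdAdd
dddddd
dddddd
dddddd
8) dAAddd
dddddd
ddAddd
ddddAd
dddddd
dddddd
AAAAAA
9) ddddAA
dAAddd
dddddd
dddddd
dddddd
AAAAAA
AddAAA
10) dAAddd
dddddd
dddddd
dddddd
AAAAAA
dAAddd
dddddd
11) dddddd
dddddd
dddddd
AAAAAA
AddAAA
ddddAA
dddddd
12) dddddd
dddddd
AAAAAA
dAAddd
dddddd
AddAdd
dddddd
13) dddddd
AAAAAA
AddAAA
ddddAA
dAAddd
dddddd
dddddd
14) AAAAAA
dAAddd
dddddd
dAAddd
dddddd
dddddd
dddddd
15) AddAAA
ddddAA
dddddd
dddddd
dddddd
dddddd
AAAAAA
16) dddddd
AddAdd
dddddd
dddddd
dddddd
AAAAAA
dAAddd
17) dAAddd
dddddd
dddddd
dddddd
AAAAAA
AddAAA
ddddAA
18) dddddd
dddddd
dddddd
AAAAAA
dAAddd
dddddd
dAAddd
19) dddddd
dddddd
AAAAAA
AddAAA
ddddAA
dddddd
dddddd
20) dddddd
AAAAAA
dAAddd
dddddd
AddAdd
dddddd
dddddd

10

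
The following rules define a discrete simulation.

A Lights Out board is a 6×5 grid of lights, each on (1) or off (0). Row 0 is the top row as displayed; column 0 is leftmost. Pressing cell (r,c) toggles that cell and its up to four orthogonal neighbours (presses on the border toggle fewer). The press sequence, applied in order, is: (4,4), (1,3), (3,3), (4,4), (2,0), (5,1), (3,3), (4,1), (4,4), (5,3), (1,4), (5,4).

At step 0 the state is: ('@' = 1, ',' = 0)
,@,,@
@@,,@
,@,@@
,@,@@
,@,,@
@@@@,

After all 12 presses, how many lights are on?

t=0: ,@,,@
@@,,@
,@,@@
,@,@@
,@,,@
@@@@,
t=1: ,@,,@
@@,,@
,@,@@
,@,@,
,@,@,
@@@@@
t=2: ,@,@@
@@@@,
,@,,@
,@,@,
,@,@,
@@@@@
t=3: ,@,@@
@@@@,
,@,@@
,@@,@
,@,,,
@@@@@
t=4: ,@,@@
@@@@,
,@,@@
,@@,,
,@,@@
@@@@,
t=5: ,@,@@
,@@@,
@,,@@
@@@,,
,@,@@
@@@@,
t=6: ,@,@@
,@@@,
@,,@@
@@@,,
,,,@@
,,,@,
t=7: ,@,@@
,@@@,
@,,,@
@@,@@
,,,,@
,,,@,
t=8: ,@,@@
,@@@,
@,,,@
@,,@@
@@@,@
,@,@,
t=9: ,@,@@
,@@@,
@,,,@
@,,@,
@@@@,
,@,@@
t=10: ,@,@@
,@@@,
@,,,@
@,,@,
@@@,,
,@@,,
t=11: ,@,@,
,@@,@
@,,,,
@,,@,
@@@,,
,@@,,
t=12: ,@,@,
,@@,@
@,,,,
@,,@,
@@@,@
,@@@@

16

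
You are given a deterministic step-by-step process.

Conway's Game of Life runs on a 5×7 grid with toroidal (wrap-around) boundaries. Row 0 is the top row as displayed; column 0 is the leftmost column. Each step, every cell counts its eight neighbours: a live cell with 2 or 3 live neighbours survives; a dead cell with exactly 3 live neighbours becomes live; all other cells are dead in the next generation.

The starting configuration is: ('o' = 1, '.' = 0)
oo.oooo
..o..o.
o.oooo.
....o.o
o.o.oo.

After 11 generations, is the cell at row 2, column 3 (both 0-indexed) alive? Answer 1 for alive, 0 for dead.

1

step 0: oo.oooo
..o..o.
o.oooo.
....o.o
o.o.oo.
step 1: o......
.......
.oo....
o.o....
..o....
step 2: .......
.o.....
.oo....
..oo...
.......
step 3: .......
.oo....
.o.o...
.ooo...
.......
step 4: .......
.oo....
o..o...
.o.o...
..o....
step 5: .oo....
.oo....
o..o...
.o.o...
..o....
step 6: ...o...
o..o...
o..o...
.o.o...
...o...
step 7: ..ooo..
..ooo..
oo.oo..
...oo..
...oo..
step 8: .....o.
.....o.
.o...o.
.....o.
.....o.
step 9: ....ooo
....ooo
....ooo
....ooo
....ooo
step 10: o..o...
o..o...
o..o...
o..o...
o..o...
step 11: ooooo.o
ooooo.o
ooooo.o
ooooo.o
ooooo.o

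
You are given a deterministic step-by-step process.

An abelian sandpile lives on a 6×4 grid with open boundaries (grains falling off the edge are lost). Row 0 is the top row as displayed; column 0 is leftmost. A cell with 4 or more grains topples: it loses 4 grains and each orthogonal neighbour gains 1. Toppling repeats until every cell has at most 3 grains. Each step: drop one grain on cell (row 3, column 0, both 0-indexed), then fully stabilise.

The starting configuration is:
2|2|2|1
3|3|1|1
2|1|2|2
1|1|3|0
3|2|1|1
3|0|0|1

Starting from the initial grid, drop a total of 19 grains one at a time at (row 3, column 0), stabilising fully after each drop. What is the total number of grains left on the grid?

44

[0] 2|2|2|1
3|3|1|1
2|1|2|2
1|1|3|0
3|2|1|1
3|0|0|1
[1] 2|2|2|1
3|3|1|1
2|1|2|2
2|1|3|0
3|2|1|1
3|0|0|1
[2] 2|2|2|1
3|3|1|1
2|1|2|2
3|1|3|0
3|2|1|1
3|0|0|1
[3] 2|2|2|1
3|3|1|1
3|1|2|2
1|2|3|0
1|3|1|1
0|1|0|1
[4] 2|2|2|1
3|3|1|1
3|1|2|2
2|2|3|0
1|3|1|1
0|1|0|1
[5] 2|2|2|1
3|3|1|1
3|1|2|2
3|2|3|0
1|3|1|1
0|1|0|1
[6] 3|3|2|1
1|0|2|1
1|3|2|2
1|3|3|0
2|3|1|1
0|1|0|1
[7] 3|3|2|1
1|0|2|1
1|3|2|2
2|3|3|0
2|3|1|1
0|1|0|1
[8] 3|3|2|1
1|0|2|1
1|3|2|2
3|3|3|0
2|3|1|1
0|1|0|1
[9] 3|3|2|1
1|1|3|1
3|1|0|3
2|3|1|1
0|1|3|1
1|2|0|1
[10] 3|3|2|1
1|1|3|1
3|1|0|3
3|3|1|1
0|1|3|1
1|2|0|1
[11] 3|3|2|1
2|1|3|1
0|3|0|3
2|0|2|1
1|2|3|1
1|2|0|1
[12] 3|3|2|1
2|1|3|1
0|3|0|3
3|0|2|1
1|2|3|1
1|2|0|1
[13] 3|3|2|1
2|1|3|1
1|3|0|3
0|1|2|1
2|2|3|1
1|2|0|1
[14] 3|3|2|1
2|1|3|1
1|3|0|3
1|1|2|1
2|2|3|1
1|2|0|1
[15] 3|3|2|1
2|1|3|1
1|3|0|3
2|1|2|1
2|2|3|1
1|2|0|1
[16] 3|3|2|1
2|1|3|1
1|3|0|3
3|1|2|1
2|2|3|1
1|2|0|1
[17] 3|3|2|1
2|1|3|1
2|3|0|3
0|2|2|1
3|2|3|1
1|2|0|1
[18] 3|3|2|1
2|1|3|1
2|3|0|3
1|2|2|1
3|2|3|1
1|2|0|1
[19] 3|3|2|1
2|1|3|1
2|3|0|3
2|2|2|1
3|2|3|1
1|2|0|1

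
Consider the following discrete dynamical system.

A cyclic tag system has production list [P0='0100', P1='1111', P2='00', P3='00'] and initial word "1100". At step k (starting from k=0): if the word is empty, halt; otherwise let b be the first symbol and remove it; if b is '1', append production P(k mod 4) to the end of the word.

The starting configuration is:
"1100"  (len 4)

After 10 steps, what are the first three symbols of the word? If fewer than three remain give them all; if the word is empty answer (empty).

111

t=0: "1100"  (len 4)
t=1: "1000100"  (len 7)
t=2: "0001001111"  (len 10)
t=3: "001001111"  (len 9)
t=4: "01001111"  (len 8)
t=5: "1001111"  (len 7)
t=6: "0011111111"  (len 10)
t=7: "011111111"  (len 9)
t=8: "11111111"  (len 8)
t=9: "11111110100"  (len 11)
t=10: "11111101001111"  (len 14)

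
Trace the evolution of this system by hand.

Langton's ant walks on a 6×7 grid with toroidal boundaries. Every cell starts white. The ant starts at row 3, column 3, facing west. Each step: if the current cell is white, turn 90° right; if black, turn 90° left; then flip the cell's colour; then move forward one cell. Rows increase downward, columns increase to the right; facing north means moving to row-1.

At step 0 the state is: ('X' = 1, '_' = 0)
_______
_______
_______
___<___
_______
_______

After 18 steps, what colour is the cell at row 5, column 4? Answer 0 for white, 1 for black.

1

k=0  _______
_______
_______
___<___
_______
_______
k=1  _______
_______
___^___
___X___
_______
_______
k=2  _______
_______
___X>__
___X___
_______
_______
k=3  _______
_______
___XX__
___Xv__
_______
_______
k=4  _______
_______
___XX__
___<X__
_______
_______
k=5  _______
_______
___XX__
____X__
___v___
_______
k=6  _______
_______
___XX__
____X__
__<X___
_______
k=7  _______
_______
___XX__
__^_X__
__XX___
_______
k=8  _______
_______
___XX__
__X>X__
__XX___
_______
k=9  _______
_______
___XX__
__XXX__
__Xv___
_______
k=10  _______
_______
___XX__
__XXX__
__X_>__
_______
k=11  _______
_______
___XX__
__XXX__
__X_X__
____v__
k=12  _______
_______
___XX__
__XXX__
__X_X__
___<X__
k=13  _______
_______
___XX__
__XXX__
__X^X__
___XX__
k=14  _______
_______
___XX__
__XXX__
__XX>__
___XX__
k=15  _______
_______
___XX__
__XX^__
__XX___
___XX__
k=16  _______
_______
___XX__
__X<___
__XX___
___XX__
k=17  _______
_______
___XX__
__X____
__Xv___
___XX__
k=18  _______
_______
___XX__
__X____
__X_>__
___XX__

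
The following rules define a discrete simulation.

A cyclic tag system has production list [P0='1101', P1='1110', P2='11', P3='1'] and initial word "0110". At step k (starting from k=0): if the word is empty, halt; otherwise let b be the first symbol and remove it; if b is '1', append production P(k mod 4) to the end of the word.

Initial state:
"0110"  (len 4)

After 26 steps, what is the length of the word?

[0] "0110"  (len 4)
[1] "110"  (len 3)
[2] "101110"  (len 6)
[3] "0111011"  (len 7)
[4] "111011"  (len 6)
[5] "110111101"  (len 9)
[6] "101111011110"  (len 12)
[7] "0111101111011"  (len 13)
[8] "111101111011"  (len 12)
[9] "111011110111101"  (len 15)
[10] "110111101111011110"  (len 18)
[11] "1011110111101111011"  (len 19)
[12] "0111101111011110111"  (len 19)
[13] "111101111011110111"  (len 18)
[14] "111011110111101111110"  (len 21)
[15] "1101111011110111111011"  (len 22)
[16] "1011110111101111110111"  (len 22)
[17] "0111101111011111101111101"  (len 25)
[18] "111101111011111101111101"  (len 24)
[19] "1110111101111110111110111"  (len 25)
[20] "1101111011111101111101111"  (len 25)
[21] "1011110111111011111011111101"  (len 28)
[22] "0111101111110111110111111011110"  (len 31)
[23] "111101111110111110111111011110"  (len 30)
[24] "111011111101111101111110111101"  (len 30)
[25] "110111111011111011111101111011101"  (len 33)
[26] "101111110111110111111011110111011110"  (len 36)

36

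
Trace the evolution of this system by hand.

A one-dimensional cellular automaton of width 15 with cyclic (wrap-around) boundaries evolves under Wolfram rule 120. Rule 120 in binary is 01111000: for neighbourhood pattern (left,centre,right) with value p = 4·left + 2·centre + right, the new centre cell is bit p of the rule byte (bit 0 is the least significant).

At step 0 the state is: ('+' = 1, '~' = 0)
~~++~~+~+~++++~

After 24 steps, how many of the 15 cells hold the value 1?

step 0: ~~++~~+~+~++++~
step 1: ~~+++~~+~++~~++
step 2: +~+~++~~++++~++
step 3: ++~++++~+~~+++~
step 4: ++++~~++~+~+~++
step 5: ~~~++~+++~+~++~
step 6: ~~~++++~++~++++
step 7: +~~+~~++++++~~+
step 8: ++~~+~+~~~~++~+
step 9: ~++~~+~+~~~++++
step 10: ++++~~+~+~~+~~+
step 11: ~~~++~~+~+~~+~+
step 12: +~~+++~~+~+~~+~
step 13: ~+~+~++~~+~+~~+
step 14: +~+~++++~~+~+~~
step 15: ~+~++~~++~~+~+~
step 16: ~~++++~+++~~+~+
step 17: +~+~~+++~++~~+~
step 18: ~+~+~+~+++++~~+
step 19: +~+~+~++~~~++~~
step 20: ~+~+~++++~~+++~
step 21: ~~+~++~~++~+~++
step 22: +~~++++~+++~+++
step 23: ++~+~~+++~+++~~
step 24: +++~+~+~+++~++~

10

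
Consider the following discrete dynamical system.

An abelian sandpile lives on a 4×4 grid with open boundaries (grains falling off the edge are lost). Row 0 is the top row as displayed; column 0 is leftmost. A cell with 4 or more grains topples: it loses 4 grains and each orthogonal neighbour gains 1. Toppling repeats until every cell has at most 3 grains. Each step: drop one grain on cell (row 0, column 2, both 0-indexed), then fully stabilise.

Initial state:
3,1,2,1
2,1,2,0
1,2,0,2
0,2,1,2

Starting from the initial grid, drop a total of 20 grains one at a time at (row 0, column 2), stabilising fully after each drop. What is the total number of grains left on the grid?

k=0  3,1,2,1
2,1,2,0
1,2,0,2
0,2,1,2
k=1  3,1,3,1
2,1,2,0
1,2,0,2
0,2,1,2
k=2  3,2,0,2
2,1,3,0
1,2,0,2
0,2,1,2
k=3  3,2,1,2
2,1,3,0
1,2,0,2
0,2,1,2
k=4  3,2,2,2
2,1,3,0
1,2,0,2
0,2,1,2
k=5  3,2,3,2
2,1,3,0
1,2,0,2
0,2,1,2
k=6  3,3,1,3
2,2,0,1
1,2,1,2
0,2,1,2
k=7  3,3,2,3
2,2,0,1
1,2,1,2
0,2,1,2
k=8  3,3,3,3
2,2,0,1
1,2,1,2
0,2,1,2
k=9  0,1,2,0
3,3,1,2
1,2,1,2
0,2,1,2
k=10  0,1,3,0
3,3,1,2
1,2,1,2
0,2,1,2
k=11  0,2,0,1
3,3,2,2
1,2,1,2
0,2,1,2
k=12  0,2,1,1
3,3,2,2
1,2,1,2
0,2,1,2
k=13  0,2,2,1
3,3,2,2
1,2,1,2
0,2,1,2
k=14  0,2,3,1
3,3,2,2
1,2,1,2
0,2,1,2
k=15  0,3,0,2
3,3,3,2
1,2,1,2
0,2,1,2
k=16  0,3,1,2
3,3,3,2
1,2,1,2
0,2,1,2
k=17  0,3,2,2
3,3,3,2
1,2,1,2
0,2,1,2
k=18  0,3,3,2
3,3,3,2
1,2,1,2
0,2,1,2
k=19  2,1,2,3
0,2,1,3
2,3,2,2
0,2,1,2
k=20  2,1,3,3
0,2,1,3
2,3,2,2
0,2,1,2

29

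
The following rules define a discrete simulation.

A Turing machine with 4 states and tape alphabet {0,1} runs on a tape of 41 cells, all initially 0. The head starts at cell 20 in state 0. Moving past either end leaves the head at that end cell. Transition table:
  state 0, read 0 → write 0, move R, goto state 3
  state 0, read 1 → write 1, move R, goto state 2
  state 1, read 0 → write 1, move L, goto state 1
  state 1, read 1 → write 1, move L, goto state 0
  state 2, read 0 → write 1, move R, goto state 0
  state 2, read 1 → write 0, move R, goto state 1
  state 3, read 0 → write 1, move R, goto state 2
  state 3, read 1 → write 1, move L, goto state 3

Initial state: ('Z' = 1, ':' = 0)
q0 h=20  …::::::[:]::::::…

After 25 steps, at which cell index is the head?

t=0: q0 h=20  …::::::[:]::::::…
t=1: q3 h=21  …::::::[:]::::::…
t=2: q2 h=22  …:::::Z[:]::::::…
t=3: q0 h=23  …::::ZZ[:]::::::…
t=4: q3 h=24  …:::ZZ:[:]::::::…
t=5: q2 h=25  …::ZZ:Z[:]::::::…
t=6: q0 h=26  …:ZZ:ZZ[:]::::::…
t=7: q3 h=27  …ZZ:ZZ:[:]::::::…
t=8: q2 h=28  …Z:ZZ:Z[:]::::::…
t=9: q0 h=29  …:ZZ:ZZ[:]::::::…
t=10: q3 h=30  …ZZ:ZZ:[:]::::::…
t=11: q2 h=31  …Z:ZZ:Z[:]::::::…
t=12: q0 h=32  …:ZZ:ZZ[:]::::::…
t=13: q3 h=33  …ZZ:ZZ:[:]::::::…
t=14: q2 h=34  …Z:ZZ:Z[:]::::::|
t=15: q0 h=35  …:ZZ:ZZ[:]:::::|
t=16: q3 h=36  …ZZ:ZZ:[:]::::|
t=17: q2 h=37  …Z:ZZ:Z[:]:::|
t=18: q0 h=38  …:ZZ:ZZ[:]::|
t=19: q3 h=39  …ZZ:ZZ:[:]:|
t=20: q2 h=40  …Z:ZZ:Z[:]|
t=21: q0 h=40  …Z:ZZ:Z[Z]|
t=22: q2 h=40  …Z:ZZ:Z[Z]|
t=23: q1 h=40  …Z:ZZ:Z[:]|
t=24: q1 h=39  …ZZ:ZZ:[Z]Z|
t=25: q0 h=38  …:ZZ:ZZ[:]ZZ|

38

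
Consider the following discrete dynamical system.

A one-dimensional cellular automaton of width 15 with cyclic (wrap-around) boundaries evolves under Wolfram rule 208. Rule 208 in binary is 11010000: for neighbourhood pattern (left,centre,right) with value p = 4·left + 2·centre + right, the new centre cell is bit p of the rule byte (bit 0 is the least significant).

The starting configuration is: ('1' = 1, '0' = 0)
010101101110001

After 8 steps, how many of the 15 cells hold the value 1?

4

step 0: 010101101110001
step 1: 000000100111000
step 2: 000000010011100
step 3: 000000001001110
step 4: 000000000100111
step 5: 100000000010011
step 6: 110000000001001
step 7: 111000000000100
step 8: 011100000000010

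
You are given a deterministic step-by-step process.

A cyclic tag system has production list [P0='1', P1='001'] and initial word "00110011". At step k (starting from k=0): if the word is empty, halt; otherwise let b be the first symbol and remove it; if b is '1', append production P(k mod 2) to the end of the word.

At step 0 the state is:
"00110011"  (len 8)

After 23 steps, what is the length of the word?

k=0  "00110011"  (len 8)
k=1  "0110011"  (len 7)
k=2  "110011"  (len 6)
k=3  "100111"  (len 6)
k=4  "00111001"  (len 8)
k=5  "0111001"  (len 7)
k=6  "111001"  (len 6)
k=7  "110011"  (len 6)
k=8  "10011001"  (len 8)
k=9  "00110011"  (len 8)
k=10  "0110011"  (len 7)
k=11  "110011"  (len 6)
k=12  "10011001"  (len 8)
k=13  "00110011"  (len 8)
k=14  "0110011"  (len 7)
k=15  "110011"  (len 6)
k=16  "10011001"  (len 8)
k=17  "00110011"  (len 8)
k=18  "0110011"  (len 7)
k=19  "110011"  (len 6)
k=20  "10011001"  (len 8)
k=21  "00110011"  (len 8)
k=22  "0110011"  (len 7)
k=23  "110011"  (len 6)

6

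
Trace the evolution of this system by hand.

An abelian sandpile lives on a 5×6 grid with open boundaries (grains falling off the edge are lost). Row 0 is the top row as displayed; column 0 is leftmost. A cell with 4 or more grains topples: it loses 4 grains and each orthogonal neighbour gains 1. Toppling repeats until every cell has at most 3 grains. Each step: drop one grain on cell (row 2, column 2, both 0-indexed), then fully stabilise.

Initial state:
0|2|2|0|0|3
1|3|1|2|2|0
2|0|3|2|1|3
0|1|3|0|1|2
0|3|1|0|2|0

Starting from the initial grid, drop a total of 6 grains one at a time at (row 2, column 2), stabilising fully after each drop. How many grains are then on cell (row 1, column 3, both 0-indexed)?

3

t=0: 0|2|2|0|0|3
1|3|1|2|2|0
2|0|3|2|1|3
0|1|3|0|1|2
0|3|1|0|2|0
t=1: 0|2|2|0|0|3
1|3|2|2|2|0
2|1|1|3|1|3
0|2|0|1|1|2
0|3|2|0|2|0
t=2: 0|2|2|0|0|3
1|3|2|2|2|0
2|1|2|3|1|3
0|2|0|1|1|2
0|3|2|0|2|0
t=3: 0|2|2|0|0|3
1|3|2|2|2|0
2|1|3|3|1|3
0|2|0|1|1|2
0|3|2|0|2|0
t=4: 0|2|2|0|0|3
1|3|3|3|2|0
2|2|1|0|2|3
0|2|1|2|1|2
0|3|2|0|2|0
t=5: 0|2|2|0|0|3
1|3|3|3|2|0
2|2|2|0|2|3
0|2|1|2|1|2
0|3|2|0|2|0
t=6: 0|2|2|0|0|3
1|3|3|3|2|0
2|2|3|0|2|3
0|2|1|2|1|2
0|3|2|0|2|0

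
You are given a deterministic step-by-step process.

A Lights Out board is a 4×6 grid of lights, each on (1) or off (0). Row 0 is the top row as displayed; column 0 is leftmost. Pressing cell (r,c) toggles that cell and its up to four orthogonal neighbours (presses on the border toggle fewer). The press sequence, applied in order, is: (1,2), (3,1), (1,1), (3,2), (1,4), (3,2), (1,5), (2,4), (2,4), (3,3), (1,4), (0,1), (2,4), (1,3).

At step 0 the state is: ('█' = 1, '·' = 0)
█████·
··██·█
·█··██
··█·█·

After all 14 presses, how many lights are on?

17

gen 0: █████·
··██·█
·█··██
··█·█·
gen 1: ██·██·
·█···█
·██·██
··█·█·
gen 2: ██·██·
·█···█
··█·██
██··█·
gen 3: █··██·
█·█··█
·██·██
██··█·
gen 4: █··██·
█·█··█
·█··██
█·███·
gen 5: █··█··
█·███·
·█···█
█·███·
gen 6: █··█··
█·███·
·██··█
██··█·
gen 7: █··█·█
█·██·█
·██···
██··█·
gen 8: █··█·█
█·████
·█████
██····
gen 9: █··█·█
█·██·█
·██···
██··█·
gen 10: █··█·█
█·██·█
·███··
████··
gen 11: █··███
█·█·█·
·████·
████··
gen 12: ·█████
███·█·
·████·
████··
gen 13: ·█████
███···
·██··█
█████·
gen 14: ·██·██
██·██·
·███·█
█████·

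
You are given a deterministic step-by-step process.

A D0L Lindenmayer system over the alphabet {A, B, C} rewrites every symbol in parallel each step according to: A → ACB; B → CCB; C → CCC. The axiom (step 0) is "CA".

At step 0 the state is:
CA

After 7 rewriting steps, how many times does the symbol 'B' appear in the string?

7

t=0: CA
t=1: CCCACB
t=2: CCCCCCCCCACBCCCCCB
t=3: CCCCCCCCCCCCCCCCCCCCCCCCCCCACBCCCCCBCCCCCCCCCCCCCCCCCB
t=4: CCCCCCCCCCCCCCCCCCCCCCCCCCCCCCCCCCCCCCCCCCCCCCCCCCCCCCCCCC…CCCBCCCCCCCCCCCCCCCCCCCCCCCCCCCCCCCCCCCCCCCCCCCCCCCCCCCCCB  (len 162)
t=5: CCCCCCCCCCCCCCCCCCCCCCCCCCCCCCCCCCCCCCCCCCCCCCCCCCCCCCCCCC…CCCCCCCCCCCCCCCCCCCCCCCCCCCCCCCCCCCCCCCCCCCCCCCCCCCCCCCCCB  (len 486)
t=6: CCCCCCCCCCCCCCCCCCCCCCCCCCCCCCCCCCCCCCCCCCCCCCCCCCCCCCCCCC…CCCCCCCCCCCCCCCCCCCCCCCCCCCCCCCCCCCCCCCCCCCCCCCCCCCCCCCCCB  (len 1458)
t=7: CCCCCCCCCCCCCCCCCCCCCCCCCCCCCCCCCCCCCCCCCCCCCCCCCCCCCCCCCC…CCCCCCCCCCCCCCCCCCCCCCCCCCCCCCCCCCCCCCCCCCCCCCCCCCCCCCCCCB  (len 4374)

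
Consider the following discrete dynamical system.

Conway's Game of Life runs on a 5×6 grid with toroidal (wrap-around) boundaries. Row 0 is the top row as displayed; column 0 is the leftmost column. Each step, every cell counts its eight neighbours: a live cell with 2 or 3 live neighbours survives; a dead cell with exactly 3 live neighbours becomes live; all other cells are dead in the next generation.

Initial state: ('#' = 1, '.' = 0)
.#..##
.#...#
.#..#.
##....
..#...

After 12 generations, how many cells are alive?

step 0: .#..##
.#...#
.#..#.
##....
..#...
step 1: .##.##
.##..#
.##..#
###...
..#..#
step 2: ....##
.....#
...#.#
...#.#
....##
step 3: #.....
#....#
#....#
#..#.#
#..#..
step 4: ##....
.#....
.#....
.#....
##..#.
step 5: ..#..#
.##...
###...
.##...
..#..#
step 6: #.##..
...#..
#..#..
...#..
#.##..
step 7: ....#.
.#.##.
..###.
.#.##.
....#.
step 8: ....##
.....#
.#...#
.....#
....##
step 9: #.....
.....#
....##
.....#
#.....
step 10: #....#
#...##
#...##
#...##
#....#
step 11: .#....
.#....
.#.#..
.#....
.#....
step 12: ###...
##....
##....
##....
###...

12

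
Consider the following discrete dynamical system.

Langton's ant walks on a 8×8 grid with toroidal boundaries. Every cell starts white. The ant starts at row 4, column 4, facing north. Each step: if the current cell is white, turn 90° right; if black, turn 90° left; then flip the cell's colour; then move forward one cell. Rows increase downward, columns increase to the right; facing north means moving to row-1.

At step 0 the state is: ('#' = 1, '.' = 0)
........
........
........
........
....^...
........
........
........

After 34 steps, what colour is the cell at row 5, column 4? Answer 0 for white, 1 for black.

0

step 0: ........
........
........
........
....^...
........
........
........
step 1: ........
........
........
........
....#>..
........
........
........
step 2: ........
........
........
........
....##..
.....v..
........
........
step 3: ........
........
........
........
....##..
....<#..
........
........
step 4: ........
........
........
........
....^#..
....##..
........
........
step 5: ........
........
........
........
...<.#..
....##..
........
........
step 6: ........
........
........
...^....
...#.#..
....##..
........
........
step 7: ........
........
........
...#>...
...#.#..
....##..
........
........
step 8: ........
........
........
...##...
...#v#..
....##..
........
........
step 9: ........
........
........
...##...
...<##..
....##..
........
........
step 10: ........
........
........
...##...
....##..
...v##..
........
........
step 11: ........
........
........
...##...
....##..
..<###..
........
........
step 12: ........
........
........
...##...
..^.##..
..####..
........
........
step 13: ........
........
........
...##...
..#>##..
..####..
........
........
step 14: ........
........
........
...##...
..####..
..#v##..
........
........
step 15: ........
........
........
...##...
..####..
..#.>#..
........
........
step 16: ........
........
........
...##...
..##^#..
..#..#..
........
........
step 17: ........
........
........
...##...
..#<.#..
..#..#..
........
........
step 18: ........
........
........
...##...
..#..#..
..#v.#..
........
........
step 19: ........
........
........
...##...
..#..#..
..<#.#..
........
........
step 20: ........
........
........
...##...
..#..#..
...#.#..
..v.....
........
step 21: ........
........
........
...##...
..#..#..
...#.#..
.<#.....
........
step 22: ........
........
........
...##...
..#..#..
.^.#.#..
.##.....
........
step 23: ........
........
........
...##...
..#..#..
.#>#.#..
.##.....
........
step 24: ........
........
........
...##...
..#..#..
.###.#..
.#v.....
........
step 25: ........
........
........
...##...
..#..#..
.###.#..
.#.>....
........
step 26: ........
........
........
...##...
..#..#..
.###.#..
.#.#....
...v....
step 27: ........
........
........
...##...
..#..#..
.###.#..
.#.#....
..<#....
step 28: ........
........
........
...##...
..#..#..
.###.#..
.#^#....
..##....
step 29: ........
........
........
...##...
..#..#..
.###.#..
.##>....
..##....
step 30: ........
........
........
...##...
..#..#..
.##^.#..
.##.....
..##....
step 31: ........
........
........
...##...
..#..#..
.#<..#..
.##.....
..##....
step 32: ........
........
........
...##...
..#..#..
.#...#..
.#v.....
..##....
step 33: ........
........
........
...##...
..#..#..
.#...#..
.#.>....
..##....
step 34: ........
........
........
...##...
..#..#..
.#...#..
.#.#....
..#v....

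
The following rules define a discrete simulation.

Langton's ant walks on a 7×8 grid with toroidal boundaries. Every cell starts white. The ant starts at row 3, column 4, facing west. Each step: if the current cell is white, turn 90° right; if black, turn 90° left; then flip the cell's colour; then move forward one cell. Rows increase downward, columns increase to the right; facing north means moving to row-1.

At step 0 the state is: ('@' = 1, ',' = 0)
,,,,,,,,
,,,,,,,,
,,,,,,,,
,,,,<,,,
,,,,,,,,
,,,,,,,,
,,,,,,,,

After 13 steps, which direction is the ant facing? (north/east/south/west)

t=0: ,,,,,,,,
,,,,,,,,
,,,,,,,,
,,,,<,,,
,,,,,,,,
,,,,,,,,
,,,,,,,,
t=1: ,,,,,,,,
,,,,,,,,
,,,,^,,,
,,,,@,,,
,,,,,,,,
,,,,,,,,
,,,,,,,,
t=2: ,,,,,,,,
,,,,,,,,
,,,,@>,,
,,,,@,,,
,,,,,,,,
,,,,,,,,
,,,,,,,,
t=3: ,,,,,,,,
,,,,,,,,
,,,,@@,,
,,,,@v,,
,,,,,,,,
,,,,,,,,
,,,,,,,,
t=4: ,,,,,,,,
,,,,,,,,
,,,,@@,,
,,,,<@,,
,,,,,,,,
,,,,,,,,
,,,,,,,,
t=5: ,,,,,,,,
,,,,,,,,
,,,,@@,,
,,,,,@,,
,,,,v,,,
,,,,,,,,
,,,,,,,,
t=6: ,,,,,,,,
,,,,,,,,
,,,,@@,,
,,,,,@,,
,,,<@,,,
,,,,,,,,
,,,,,,,,
t=7: ,,,,,,,,
,,,,,,,,
,,,,@@,,
,,,^,@,,
,,,@@,,,
,,,,,,,,
,,,,,,,,
t=8: ,,,,,,,,
,,,,,,,,
,,,,@@,,
,,,@>@,,
,,,@@,,,
,,,,,,,,
,,,,,,,,
t=9: ,,,,,,,,
,,,,,,,,
,,,,@@,,
,,,@@@,,
,,,@v,,,
,,,,,,,,
,,,,,,,,
t=10: ,,,,,,,,
,,,,,,,,
,,,,@@,,
,,,@@@,,
,,,@,>,,
,,,,,,,,
,,,,,,,,
t=11: ,,,,,,,,
,,,,,,,,
,,,,@@,,
,,,@@@,,
,,,@,@,,
,,,,,v,,
,,,,,,,,
t=12: ,,,,,,,,
,,,,,,,,
,,,,@@,,
,,,@@@,,
,,,@,@,,
,,,,<@,,
,,,,,,,,
t=13: ,,,,,,,,
,,,,,,,,
,,,,@@,,
,,,@@@,,
,,,@^@,,
,,,,@@,,
,,,,,,,,

north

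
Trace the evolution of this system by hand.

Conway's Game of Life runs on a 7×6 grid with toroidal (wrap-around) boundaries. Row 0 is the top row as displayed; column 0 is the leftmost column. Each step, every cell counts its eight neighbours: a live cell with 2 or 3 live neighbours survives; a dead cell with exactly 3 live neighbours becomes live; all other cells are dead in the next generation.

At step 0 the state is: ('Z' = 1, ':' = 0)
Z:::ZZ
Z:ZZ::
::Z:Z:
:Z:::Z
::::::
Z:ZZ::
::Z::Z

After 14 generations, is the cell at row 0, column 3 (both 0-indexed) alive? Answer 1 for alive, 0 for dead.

0

[0] Z:::ZZ
Z:ZZ::
::Z:Z:
:Z:::Z
::::::
Z:ZZ::
::Z::Z
[1] Z:Z:Z:
Z:Z:::
Z:Z:ZZ
::::::
ZZZ:::
:ZZZ::
::Z:::
[2] ::Z::Z
Z:Z:Z:
Z::Z:Z
::ZZ::
Z::Z::
Z::Z::
::::::
[3] :Z:Z:Z
Z:Z:Z:
Z::::Z
ZZZZ:Z
:Z:ZZ:
::::::
::::::
[4] ZZZZZZ
::ZZZ:
::::::
:::Z::
:Z:ZZZ
::::::
::::::
[5] ZZ:::Z
Z:::::
::Z:Z:
::ZZ::
::ZZZ:
::::Z:
ZZZZZZ
[6] :::Z::
Z:::::
:ZZ:::
:Z::::
::Z:Z:
Z:::::
::ZZ::
[7] ::ZZ::
:ZZ:::
ZZZ:::
:Z:Z::
:Z::::
:ZZ:::
::ZZ::
[8] ::::::
Z:::::
Z::Z::
::::::
ZZ::::
:Z:Z::
::::::
[9] ::::::
::::::
::::::
ZZ::::
ZZZ:::
ZZZ:::
::::::
[10] ::::::
::::::
::::::
Z:Z:::
:::::Z
Z:Z:::
:Z::::
[11] ::::::
::::::
::::::
::::::
Z::::Z
ZZ::::
:Z::::
[12] ::::::
::::::
::::::
::::::
ZZ:::Z
:Z:::Z
ZZ::::
[13] ::::::
::::::
::::::
Z:::::
:Z:::Z
::Z::Z
ZZ::::
[14] ::::::
::::::
::::::
Z:::::
:Z:::Z
::Z::Z
ZZ::::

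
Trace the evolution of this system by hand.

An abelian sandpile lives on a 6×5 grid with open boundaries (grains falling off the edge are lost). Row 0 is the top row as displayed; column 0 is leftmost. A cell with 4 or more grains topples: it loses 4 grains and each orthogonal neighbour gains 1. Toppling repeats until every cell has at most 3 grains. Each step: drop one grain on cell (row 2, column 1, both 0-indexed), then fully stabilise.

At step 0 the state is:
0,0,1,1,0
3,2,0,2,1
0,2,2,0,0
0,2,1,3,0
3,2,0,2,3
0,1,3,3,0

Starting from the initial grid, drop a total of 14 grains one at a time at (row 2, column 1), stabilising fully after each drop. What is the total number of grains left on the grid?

[0] 0,0,1,1,0
3,2,0,2,1
0,2,2,0,0
0,2,1,3,0
3,2,0,2,3
0,1,3,3,0
[1] 0,0,1,1,0
3,2,0,2,1
0,3,2,0,0
0,2,1,3,0
3,2,0,2,3
0,1,3,3,0
[2] 0,0,1,1,0
3,3,0,2,1
1,0,3,0,0
0,3,1,3,0
3,2,0,2,3
0,1,3,3,0
[3] 0,0,1,1,0
3,3,0,2,1
1,1,3,0,0
0,3,1,3,0
3,2,0,2,3
0,1,3,3,0
[4] 0,0,1,1,0
3,3,0,2,1
1,2,3,0,0
0,3,1,3,0
3,2,0,2,3
0,1,3,3,0
[5] 0,0,1,1,0
3,3,0,2,1
1,3,3,0,0
0,3,1,3,0
3,2,0,2,3
0,1,3,3,0
[6] 1,1,1,1,0
0,1,2,2,1
3,3,0,1,0
1,0,3,3,0
3,3,0,2,3
0,1,3,3,0
[7] 1,1,1,1,0
1,2,2,2,1
0,1,1,1,0
2,1,3,3,0
3,3,0,2,3
0,1,3,3,0
[8] 1,1,1,1,0
1,2,2,2,1
0,2,1,1,0
2,1,3,3,0
3,3,0,2,3
0,1,3,3,0
[9] 1,1,1,1,0
1,2,2,2,1
0,3,1,1,0
2,1,3,3,0
3,3,0,2,3
0,1,3,3,0
[10] 1,1,1,1,0
1,3,2,2,1
1,0,2,1,0
2,2,3,3,0
3,3,0,2,3
0,1,3,3,0
[11] 1,1,1,1,0
1,3,2,2,1
1,1,2,1,0
2,2,3,3,0
3,3,0,2,3
0,1,3,3,0
[12] 1,1,1,1,0
1,3,2,2,1
1,2,2,1,0
2,2,3,3,0
3,3,0,2,3
0,1,3,3,0
[13] 1,1,1,1,0
1,3,2,2,1
1,3,2,1,0
2,2,3,3,0
3,3,0,2,3
0,1,3,3,0
[14] 1,2,1,1,0
2,0,3,2,1
2,1,3,1,0
2,3,3,3,0
3,3,0,2,3
0,1,3,3,0

49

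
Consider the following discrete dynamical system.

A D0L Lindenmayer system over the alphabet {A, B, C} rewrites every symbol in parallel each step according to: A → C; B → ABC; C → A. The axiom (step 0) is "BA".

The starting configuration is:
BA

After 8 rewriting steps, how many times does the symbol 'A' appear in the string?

0) BA
1) ABCC
2) CABCAA
3) ACABCACC
4) CACABCACAA
5) ACACABCACACC
6) CACACABCACACAA
7) ACACACABCACACACC
8) CACACACABCACACACAA

9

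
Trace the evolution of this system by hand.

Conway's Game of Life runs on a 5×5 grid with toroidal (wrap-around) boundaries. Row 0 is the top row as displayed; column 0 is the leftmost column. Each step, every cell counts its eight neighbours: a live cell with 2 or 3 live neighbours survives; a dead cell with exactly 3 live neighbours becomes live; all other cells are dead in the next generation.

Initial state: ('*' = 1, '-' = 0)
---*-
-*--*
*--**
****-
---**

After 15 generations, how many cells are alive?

t=0: ---*-
-*--*
*--**
****-
---**
t=1: *-**-
--*--
-----
-*---
**---
t=2: *-***
-***-
-----
**---
*---*
t=3: -----
**---
*----
**--*
--*--
t=4: -*---
**---
-----
**--*
**---
t=5: --*--
**---
----*
-*--*
--*-*
t=6: *-**-
**---
-*--*
----*
***--
t=7: ---*-
---*-
-*--*
--***
*-*--
t=8: --***
--***
*---*
--*-*
-**--
t=9: *---*
-**--
***--
--*-*
**--*
t=10: --***
--***
*----
--*-*
-*---
t=11: **--*
***--
***--
**---
**--*
t=12: ---*-
---*-
----*
-----
--*--
t=13: --**-
---**
-----
-----
-----
t=14: --***
--***
-----
-----
-----
t=15: --*-*
--*-*
---*-
-----
---*-

6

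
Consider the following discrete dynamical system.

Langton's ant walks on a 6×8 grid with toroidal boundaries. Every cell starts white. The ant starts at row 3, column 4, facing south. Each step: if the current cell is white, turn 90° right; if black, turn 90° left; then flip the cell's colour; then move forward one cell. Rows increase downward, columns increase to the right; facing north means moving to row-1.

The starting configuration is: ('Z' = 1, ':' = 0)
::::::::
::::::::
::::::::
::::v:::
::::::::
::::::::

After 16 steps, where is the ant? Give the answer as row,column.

t=0: ::::::::
::::::::
::::::::
::::v:::
::::::::
::::::::
t=1: ::::::::
::::::::
::::::::
:::<Z:::
::::::::
::::::::
t=2: ::::::::
::::::::
:::^::::
:::ZZ:::
::::::::
::::::::
t=3: ::::::::
::::::::
:::Z>:::
:::ZZ:::
::::::::
::::::::
t=4: ::::::::
::::::::
:::ZZ:::
:::Zv:::
::::::::
::::::::
t=5: ::::::::
::::::::
:::ZZ:::
:::Z:>::
::::::::
::::::::
t=6: ::::::::
::::::::
:::ZZ:::
:::Z:Z::
:::::v::
::::::::
t=7: ::::::::
::::::::
:::ZZ:::
:::Z:Z::
::::<Z::
::::::::
t=8: ::::::::
::::::::
:::ZZ:::
:::Z^Z::
::::ZZ::
::::::::
t=9: ::::::::
::::::::
:::ZZ:::
:::ZZ>::
::::ZZ::
::::::::
t=10: ::::::::
::::::::
:::ZZ^::
:::ZZ:::
::::ZZ::
::::::::
t=11: ::::::::
::::::::
:::ZZZ>:
:::ZZ:::
::::ZZ::
::::::::
t=12: ::::::::
::::::::
:::ZZZZ:
:::ZZ:v:
::::ZZ::
::::::::
t=13: ::::::::
::::::::
:::ZZZZ:
:::ZZ<Z:
::::ZZ::
::::::::
t=14: ::::::::
::::::::
:::ZZ^Z:
:::ZZZZ:
::::ZZ::
::::::::
t=15: ::::::::
::::::::
:::Z<:Z:
:::ZZZZ:
::::ZZ::
::::::::
t=16: ::::::::
::::::::
:::Z::Z:
:::ZvZZ:
::::ZZ::
::::::::

3,4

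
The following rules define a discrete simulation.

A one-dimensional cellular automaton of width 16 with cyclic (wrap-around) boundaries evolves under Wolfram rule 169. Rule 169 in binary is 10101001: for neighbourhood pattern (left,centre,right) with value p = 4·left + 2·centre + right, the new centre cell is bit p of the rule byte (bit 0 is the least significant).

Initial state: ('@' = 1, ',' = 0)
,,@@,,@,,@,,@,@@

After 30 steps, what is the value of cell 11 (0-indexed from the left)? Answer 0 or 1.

0

step 0: ,,@@,,@,,@,,@,@@
step 1: ,,@,,,,,,,,,,@@,
step 2: @,,,@@@@@@@@,@,,
step 3: ,,@,@@@@@@@,@,,,
step 4: @,,@@@@@@@,@,,@@
step 5: ,,,@@@@@@,@,,,@@
step 6: ,@,@@@@@,@,,@,@,
step 7: ,,@@@@@,@,,,,@,,
step 8: @,@@@@,@,,@@,,,@
step 9: ,@@@@,@,,,@,,@,@
step 10: @@@@,@,,@,,,,,@,
step 11: @@@,@,,,,,@@@,,@
step 12: @@,@,,@@@,@@,,,@
step 13: @,@,,,@@,@@,,@,@
step 14: ,@,,@,@,@@,,,,@@
step 15: @,,,,@,@@,,@@,@,
step 16: ,,@@,,@@,,,@,@,@
step 17: ,,@,,,@,,@,,@,@,
step 18: @,,,@,,,,,,,,@,,
step 19: ,,@,,,@@@@@@,,,,
step 20: @,,,@,@@@@@,,@@@
step 21: ,,@,,@@@@@,,,@@@
step 22: ,,,,,@@@@,,@,@@,
step 23: @@@@,@@@,,,,@@,,
step 24: @@@,@@@,,@@,@,,,
step 25: @@,@@@,,,@,@,,@,
step 26: @,@@@,,@,,@,,,,@
step 27: ,@@@,,,,,,,,@@,@
step 28: @@@,,@@@@@@,@,@,
step 29: @@,,,@@@@@,@,@,@
step 30: @,,@,@@@@,@,@,@@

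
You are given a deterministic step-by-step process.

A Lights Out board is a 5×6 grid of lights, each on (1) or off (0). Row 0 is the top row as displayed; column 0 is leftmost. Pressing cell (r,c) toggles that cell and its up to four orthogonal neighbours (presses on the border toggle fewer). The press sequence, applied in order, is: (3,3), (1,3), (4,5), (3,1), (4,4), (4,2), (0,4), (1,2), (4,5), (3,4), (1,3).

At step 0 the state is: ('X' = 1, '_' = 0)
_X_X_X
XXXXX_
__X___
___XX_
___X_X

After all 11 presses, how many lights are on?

k=0  _X_X_X
XXXXX_
__X___
___XX_
___X_X
k=1  _X_X_X
XXXXX_
__XX__
__X___
_____X
k=2  _X___X
XX____
__X___
__X___
_____X
k=3  _X___X
XX____
__X___
__X__X
____X_
k=4  _X___X
XX____
_XX___
XX___X
_X__X_
k=5  _X___X
XX____
_XX___
XX__XX
_X_X_X
k=6  _X___X
XX____
_XX___
XXX_XX
__X__X
k=7  _X_XX_
XX__X_
_XX___
XXX_XX
__X__X
k=8  _XXXX_
X_XXX_
_X____
XXX_XX
__X__X
k=9  _XXXX_
X_XXX_
_X____
XXX_X_
__X_X_
k=10  _XXXX_
X_XXX_
_X__X_
XXXX_X
__X___
k=11  _XX_X_
X_____
_X_XX_
XXXX_X
__X___

13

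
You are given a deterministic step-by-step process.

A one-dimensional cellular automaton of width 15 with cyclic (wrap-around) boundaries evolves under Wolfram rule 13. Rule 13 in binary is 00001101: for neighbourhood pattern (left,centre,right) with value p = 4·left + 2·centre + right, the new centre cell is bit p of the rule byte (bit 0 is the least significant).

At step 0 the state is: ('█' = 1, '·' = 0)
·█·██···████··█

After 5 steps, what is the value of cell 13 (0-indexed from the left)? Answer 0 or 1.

k=0  ·█·██···████··█
k=1  ·█·█··█·█·····█
k=2  ·█·█··█·█·███·█
k=3  ·█·█··█·█·█···█
k=4  ·█·█··█·█·█·█·█
k=5  ·█·█··█·█·█·█·█

0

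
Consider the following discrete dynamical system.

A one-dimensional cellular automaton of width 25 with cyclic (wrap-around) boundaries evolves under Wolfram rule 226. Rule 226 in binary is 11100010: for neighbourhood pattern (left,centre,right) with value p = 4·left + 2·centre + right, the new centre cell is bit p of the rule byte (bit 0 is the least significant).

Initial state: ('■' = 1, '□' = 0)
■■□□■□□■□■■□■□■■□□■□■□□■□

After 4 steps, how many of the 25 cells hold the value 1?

12

k=0  ■■□□■□□■□■■□■□■■□□■□■□□■□
k=1  □■□■□□■□■□■■□■□■□■□■□□■□■
k=2  ■□■□□■□■□■□■■□■□■□■□□■□■□
k=3  □■□□■□■□■□■□■■□■□■□□■□■□■
k=4  ■□□■□■□■□■□■□■■□■□□■□■□■□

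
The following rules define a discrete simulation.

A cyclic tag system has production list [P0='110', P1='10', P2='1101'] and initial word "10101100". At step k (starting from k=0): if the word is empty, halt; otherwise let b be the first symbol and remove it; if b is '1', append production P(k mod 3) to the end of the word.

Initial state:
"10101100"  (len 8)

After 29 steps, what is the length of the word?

step 0: "10101100"  (len 8)
step 1: "0101100110"  (len 10)
step 2: "101100110"  (len 9)
step 3: "011001101101"  (len 12)
step 4: "11001101101"  (len 11)
step 5: "100110110110"  (len 12)
step 6: "001101101101101"  (len 15)
step 7: "01101101101101"  (len 14)
step 8: "1101101101101"  (len 13)
step 9: "1011011011011101"  (len 16)
step 10: "011011011011101110"  (len 18)
step 11: "11011011011101110"  (len 17)
step 12: "10110110111011101101"  (len 20)
step 13: "0110110111011101101110"  (len 22)
step 14: "110110111011101101110"  (len 21)
step 15: "101101110111011011101101"  (len 24)
step 16: "01101110111011011101101110"  (len 26)
step 17: "1101110111011011101101110"  (len 25)
step 18: "1011101110110111011011101101"  (len 28)
step 19: "011101110110111011011101101110"  (len 30)
step 20: "11101110110111011011101101110"  (len 29)
step 21: "11011101101110110111011011101101"  (len 32)
step 22: "1011101101110110111011011101101110"  (len 34)
step 23: "01110110111011011101101110110111010"  (len 35)
step 24: "1110110111011011101101110110111010"  (len 34)
step 25: "110110111011011101101110110111010110"  (len 36)
step 26: "1011011101101110110111011011101011010"  (len 37)
step 27: "0110111011011101101110110111010110101101"  (len 40)
step 28: "110111011011101101110110111010110101101"  (len 39)
step 29: "1011101101110110111011011101011010110110"  (len 40)

40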